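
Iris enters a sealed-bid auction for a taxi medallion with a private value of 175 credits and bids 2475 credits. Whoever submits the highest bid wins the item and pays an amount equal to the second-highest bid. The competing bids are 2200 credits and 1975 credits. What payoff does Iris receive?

Payoff = -2025 credits.

Highest competing bid: 2200 credits.
Iris's bid 2475 credits is the highest overall, so Iris wins and pays the second-highest bid, 2200 credits.
Payoff = value − price = 175 credits − 2200 credits = -2025 credits.
Overbidding won the item at a price above value — truthful bidding would have avoided this loss.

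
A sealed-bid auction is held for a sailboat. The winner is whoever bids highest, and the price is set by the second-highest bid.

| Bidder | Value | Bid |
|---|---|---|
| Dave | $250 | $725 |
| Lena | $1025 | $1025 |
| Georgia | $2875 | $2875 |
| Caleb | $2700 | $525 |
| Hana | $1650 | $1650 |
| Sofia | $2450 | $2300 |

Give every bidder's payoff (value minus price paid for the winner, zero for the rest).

Payoffs: Dave $0, Lena $0, Georgia $575, Caleb $0, Hana $0, Sofia $0.

Ordered from highest: Georgia $2875 > Sofia $2300 > Hana $1650 > Lena $1025 > Dave $725 > Caleb $525.
Georgia has the top bid and wins; the price is the second-highest bid, $2300.
Georgia's payoff = $2875 − $2300 = $575. All other bidders lose, so their payoff is 0.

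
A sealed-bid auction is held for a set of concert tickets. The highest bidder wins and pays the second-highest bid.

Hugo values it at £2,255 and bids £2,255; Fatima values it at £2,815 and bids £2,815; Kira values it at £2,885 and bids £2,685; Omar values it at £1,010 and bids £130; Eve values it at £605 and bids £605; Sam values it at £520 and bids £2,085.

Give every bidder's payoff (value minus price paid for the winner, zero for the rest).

Hugo £0, Fatima £130, Kira £0, Omar £0, Eve £0, Sam £0.

Ordered from highest: Fatima £2,815 > Kira £2,685 > Hugo £2,255 > Sam £2,085 > Eve £605 > Omar £130.
Fatima has the top bid and wins; the price is the second-highest bid, £2,685.
Fatima's payoff = £2,815 − £2,685 = £130. All other bidders lose, so their payoff is 0.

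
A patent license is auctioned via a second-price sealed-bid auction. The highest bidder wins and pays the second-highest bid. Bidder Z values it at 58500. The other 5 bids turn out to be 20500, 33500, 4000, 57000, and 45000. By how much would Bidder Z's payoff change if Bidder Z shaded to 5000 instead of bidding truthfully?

The highest competing bid is 57000.
Bidding truthfully at 58500: Bidder Z has the top bid, wins, and pays the second-highest bid 57000. Payoff = 58500 − 57000 = 1500.
Bidding 5000: the top bid is 57000 (a rival), so Bidder Z loses. Payoff = 0.
Change = 0 − 1500 = -1500.
Deviating from a truthful bid can only lose payoff in a second-price auction — never gain.

Change in payoff: -1500.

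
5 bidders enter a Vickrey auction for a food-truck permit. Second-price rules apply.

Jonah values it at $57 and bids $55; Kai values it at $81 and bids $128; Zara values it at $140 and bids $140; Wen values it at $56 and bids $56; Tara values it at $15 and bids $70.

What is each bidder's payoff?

Sorted high to low: Zara $140, then Kai $128, then Tara $70, then Wen $56, then Jonah $55.
Zara has the top bid and wins; the price is the second-highest bid, $128.
Zara's payoff = $140 − $128 = $12. All other bidders lose, so their payoff is 0.

Jonah $0, Kai $0, Zara $12, Wen $0, Tara $0.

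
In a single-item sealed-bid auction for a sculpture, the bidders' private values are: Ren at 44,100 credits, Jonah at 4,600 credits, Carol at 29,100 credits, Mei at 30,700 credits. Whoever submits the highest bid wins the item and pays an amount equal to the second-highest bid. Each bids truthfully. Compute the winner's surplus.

Winner's surplus: 13,400 credits.

Sorted high to low: Ren 44,100 credits, then Mei 30,700 credits, then Carol 29,100 credits, then Jonah 4,600 credits.
Ren wins with the top bid and pays the second-highest, 30,700 credits.
Surplus = 44,100 credits − 30,700 credits = 13,400 credits.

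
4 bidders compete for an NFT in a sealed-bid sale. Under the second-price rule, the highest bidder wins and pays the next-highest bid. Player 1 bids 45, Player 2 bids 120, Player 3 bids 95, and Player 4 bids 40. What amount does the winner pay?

Ranking the bids: Player 2 120 > Player 3 95 > Player 1 45 > Player 4 40.
Player 2 has the highest bid, so Player 2 wins.
The second-highest bid is 95, so that is what Player 2 pays.

95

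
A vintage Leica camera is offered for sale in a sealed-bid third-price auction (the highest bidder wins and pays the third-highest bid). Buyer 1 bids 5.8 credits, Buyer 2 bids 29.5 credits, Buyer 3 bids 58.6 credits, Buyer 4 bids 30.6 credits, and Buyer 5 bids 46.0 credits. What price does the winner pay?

30.6 credits

Ordered from highest: Buyer 3 58.6 credits; Buyer 5 46.0 credits; Buyer 4 30.6 credits; Buyer 2 29.5 credits; Buyer 1 5.8 credits.
Buyer 3 is the highest bidder, so Buyer 3 wins.
Under the third-price rule, the price is the third-highest bid: 30.6 credits.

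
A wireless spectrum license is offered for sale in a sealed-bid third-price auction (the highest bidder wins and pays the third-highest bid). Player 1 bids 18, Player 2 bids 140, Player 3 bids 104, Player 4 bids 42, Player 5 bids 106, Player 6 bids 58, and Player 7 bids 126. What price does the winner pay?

The winner pays 106.

Bids in descending order: Player 2 140, then Player 7 126, then Player 5 106, then Player 3 104, then Player 6 58, then Player 4 42, then Player 1 18.
Player 2 is the highest bidder, so Player 2 wins.
Under the third-price rule, the price is the third-highest bid: 106.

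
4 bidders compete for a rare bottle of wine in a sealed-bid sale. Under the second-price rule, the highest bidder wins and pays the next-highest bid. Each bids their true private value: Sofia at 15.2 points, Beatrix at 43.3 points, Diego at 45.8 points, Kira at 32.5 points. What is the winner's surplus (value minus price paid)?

Winner's surplus: 2.5 points.

Ordered from highest: Diego 45.8 points; Beatrix 43.3 points; Kira 32.5 points; Sofia 15.2 points.
Diego wins with the top bid and pays the second-highest, 43.3 points.
Surplus = 45.8 points − 43.3 points = 2.5 points.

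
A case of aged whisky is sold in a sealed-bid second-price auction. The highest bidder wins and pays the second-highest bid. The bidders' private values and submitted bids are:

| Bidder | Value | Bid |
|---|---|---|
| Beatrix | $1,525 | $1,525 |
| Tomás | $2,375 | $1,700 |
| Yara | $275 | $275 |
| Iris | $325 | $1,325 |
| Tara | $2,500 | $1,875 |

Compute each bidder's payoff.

Beatrix $0, Tomás $0, Yara $0, Iris $0, Tara $800.

Ordered from highest: Tara $1,875; Tomás $1,700; Beatrix $1,525; Iris $1,325; Yara $275.
Tara has the top bid and wins; the price is the second-highest bid, $1,700.
Tara's payoff = $2,500 − $1,700 = $800. All other bidders lose, so their payoff is 0.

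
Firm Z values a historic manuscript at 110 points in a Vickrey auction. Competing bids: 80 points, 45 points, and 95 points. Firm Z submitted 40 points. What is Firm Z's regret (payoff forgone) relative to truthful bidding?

The highest competing bid is 95 points.
Bidding truthfully at 110 points: Firm Z has the top bid, wins, and pays the second-highest bid 95 points. Payoff = 110 points − 95 points = 15 points.
Bidding 40 points: the top bid is 95 points (a rival), so Firm Z loses. Payoff = 0 points.
Regret = truthful payoff − actual payoff = 15 points − 0 points = 15 points.

Regret: 15 points.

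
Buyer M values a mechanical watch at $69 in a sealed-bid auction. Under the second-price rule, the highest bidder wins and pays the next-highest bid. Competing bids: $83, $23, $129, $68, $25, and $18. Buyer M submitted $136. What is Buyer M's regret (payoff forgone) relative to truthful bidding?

The highest competing bid is $129.
Bidding truthfully at $69: the top bid is $129 (a rival), so Buyer M loses. Payoff = $0.
Bidding $136: Buyer M has the top bid, wins, and pays the second-highest bid $129. Payoff = $69 − $129 = -$60.
Regret = truthful payoff − actual payoff = $0 − -$60 = $60.

Payoff forgone: $60.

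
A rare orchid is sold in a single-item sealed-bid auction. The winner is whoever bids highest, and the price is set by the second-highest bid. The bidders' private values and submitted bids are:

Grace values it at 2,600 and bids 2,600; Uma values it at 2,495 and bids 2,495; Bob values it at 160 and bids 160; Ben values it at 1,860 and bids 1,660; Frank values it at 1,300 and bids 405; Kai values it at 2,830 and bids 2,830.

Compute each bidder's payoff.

Payoffs: Grace 0, Uma 0, Bob 0, Ben 0, Frank 0, Kai 230.

Bids in descending order: Kai 2,830; Grace 2,600; Uma 2,495; Ben 1,660; Frank 405; Bob 160.
Kai has the top bid and wins; the price is the second-highest bid, 2,600.
Kai's payoff = 2,830 − 2,600 = 230. All other bidders lose, so their payoff is 0.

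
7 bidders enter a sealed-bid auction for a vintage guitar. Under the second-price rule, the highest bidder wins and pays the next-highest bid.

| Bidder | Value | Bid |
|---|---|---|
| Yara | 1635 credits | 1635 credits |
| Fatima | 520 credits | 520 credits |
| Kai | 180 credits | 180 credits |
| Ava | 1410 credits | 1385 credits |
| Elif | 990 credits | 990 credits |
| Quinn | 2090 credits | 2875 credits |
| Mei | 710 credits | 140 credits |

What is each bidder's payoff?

Ordered from highest: Quinn 2875 credits, then Yara 1635 credits, then Ava 1385 credits, then Elif 990 credits, then Fatima 520 credits, then Kai 180 credits, then Mei 140 credits.
Quinn has the top bid and wins; the price is the second-highest bid, 1635 credits.
Quinn's payoff = 2090 credits − 1635 credits = 455 credits. All other bidders lose, so their payoff is 0.

Yara 0 credits, Fatima 0 credits, Kai 0 credits, Ava 0 credits, Elif 0 credits, Quinn 455 credits, Mei 0 credits.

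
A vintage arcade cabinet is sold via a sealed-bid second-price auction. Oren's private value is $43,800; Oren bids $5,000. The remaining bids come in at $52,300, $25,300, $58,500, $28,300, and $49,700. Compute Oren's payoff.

Highest competing bid: $58,500.
Oren's bid $5,000 is not the highest, so Oren loses, pays nothing, and earns zero payoff.

$0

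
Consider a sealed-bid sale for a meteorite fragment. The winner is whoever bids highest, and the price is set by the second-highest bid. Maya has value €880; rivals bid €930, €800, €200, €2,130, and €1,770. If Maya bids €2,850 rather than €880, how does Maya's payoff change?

Payoff change: -€1,250.

The highest competing bid is €2,130.
Bidding truthfully at €880: the top bid is €2,130 (a rival), so Maya loses. Payoff = €0.
Bidding €2,850: Maya has the top bid, wins, and pays the second-highest bid €2,130. Payoff = €880 − €2,130 = -€1,250.
Change = -€1,250 − €0 = -€1,250.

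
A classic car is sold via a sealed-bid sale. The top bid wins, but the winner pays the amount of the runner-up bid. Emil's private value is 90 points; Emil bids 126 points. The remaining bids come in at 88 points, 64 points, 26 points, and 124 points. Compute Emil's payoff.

-34 points

Highest competing bid: 124 points.
Emil's bid 126 points is the highest overall, so Emil wins and pays the second-highest bid, 124 points.
Payoff = value − price = 90 points − 124 points = -34 points.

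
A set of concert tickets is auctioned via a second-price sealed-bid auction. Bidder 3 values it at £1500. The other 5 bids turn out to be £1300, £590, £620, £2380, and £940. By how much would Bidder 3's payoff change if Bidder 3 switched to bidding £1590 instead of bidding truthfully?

The highest competing bid is £2380.
Bidding truthfully at £1500: the top bid is £2380 (a rival), so Bidder 3 loses. Payoff = £0.
Bidding £1590: the top bid is £2380 (a rival), so Bidder 3 loses. Payoff = £0.
Change = £0 − £0 = £0.
The bid only affects whether you win, not the price — here both bids land on the same side of the top rival bid, so the deviation is payoff-neutral.

£0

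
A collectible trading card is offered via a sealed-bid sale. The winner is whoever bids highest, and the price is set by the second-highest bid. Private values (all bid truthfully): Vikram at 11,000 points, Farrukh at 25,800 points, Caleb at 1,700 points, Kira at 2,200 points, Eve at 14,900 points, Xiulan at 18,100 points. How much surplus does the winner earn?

Surplus = 7,700 points.

Sorted high to low: Farrukh 25,800 points > Xiulan 18,100 points > Eve 14,900 points > Vikram 11,000 points > Kira 2,200 points > Caleb 1,700 points.
Farrukh wins with the top bid and pays the second-highest, 18,100 points.
Surplus = 25,800 points − 18,100 points = 7,700 points.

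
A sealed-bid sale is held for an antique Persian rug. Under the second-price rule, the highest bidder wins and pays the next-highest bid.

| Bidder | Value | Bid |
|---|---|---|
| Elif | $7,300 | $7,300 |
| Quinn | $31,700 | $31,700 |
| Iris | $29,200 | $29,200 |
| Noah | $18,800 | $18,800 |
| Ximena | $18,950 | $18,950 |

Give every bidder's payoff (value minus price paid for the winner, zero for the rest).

Ranking the bids: Quinn $31,700 > Iris $29,200 > Ximena $18,950 > Noah $18,800 > Elif $7,300.
Quinn has the top bid and wins; the price is the second-highest bid, $29,200.
Quinn's payoff = $31,700 − $29,200 = $2,500. All other bidders lose, so their payoff is 0.

Elif $0, Quinn $2,500, Iris $0, Noah $0, Ximena $0.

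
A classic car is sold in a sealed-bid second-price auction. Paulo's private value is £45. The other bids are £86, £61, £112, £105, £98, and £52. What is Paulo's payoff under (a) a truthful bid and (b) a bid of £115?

The highest competing bid is £112.
Bidding truthfully at £45: the top bid is £112 (a rival), so Paulo loses. Payoff = £0.
Bidding £115: Paulo has the top bid, wins, and pays the second-highest bid £112. Payoff = £45 − £112 = -£67.

Truthful: £0; alternative: -£67.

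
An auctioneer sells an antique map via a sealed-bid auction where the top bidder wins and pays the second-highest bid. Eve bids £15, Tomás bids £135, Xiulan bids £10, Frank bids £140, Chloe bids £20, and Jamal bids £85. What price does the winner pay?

The winner pays £135.

Ordered from highest: Frank £140; Tomás £135; Jamal £85; Chloe £20; Eve £15; Xiulan £10.
Frank is the highest bidder, so Frank wins.
Under the second-price rule, the price is the second-highest bid: £135.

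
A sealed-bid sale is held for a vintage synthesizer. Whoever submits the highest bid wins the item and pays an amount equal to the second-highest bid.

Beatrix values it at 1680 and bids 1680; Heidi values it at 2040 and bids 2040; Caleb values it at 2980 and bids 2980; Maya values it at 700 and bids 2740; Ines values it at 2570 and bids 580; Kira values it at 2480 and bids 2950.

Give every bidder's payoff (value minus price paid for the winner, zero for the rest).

Payoffs: Beatrix 0, Heidi 0, Caleb 30, Maya 0, Ines 0, Kira 0.

Ordered from highest: Caleb 2980 > Kira 2950 > Maya 2740 > Heidi 2040 > Beatrix 1680 > Ines 580.
Caleb has the top bid and wins; the price is the second-highest bid, 2950.
Caleb's payoff = 2980 − 2950 = 30. All other bidders lose, so their payoff is 0.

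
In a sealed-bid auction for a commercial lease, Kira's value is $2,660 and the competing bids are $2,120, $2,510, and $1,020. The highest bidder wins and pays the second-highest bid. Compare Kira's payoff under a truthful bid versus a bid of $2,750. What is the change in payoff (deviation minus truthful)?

$0

The highest competing bid is $2,510.
Bidding truthfully at $2,660: Kira has the top bid, wins, and pays the second-highest bid $2,510. Payoff = $2,660 − $2,510 = $150.
Bidding $2,750: Kira has the top bid, wins, and pays the second-highest bid $2,510. Payoff = $2,660 − $2,510 = $150.
Change = $150 − $150 = $0.
The bid only affects whether you win, not the price — here both bids land on the same side of the top rival bid, so the deviation is payoff-neutral.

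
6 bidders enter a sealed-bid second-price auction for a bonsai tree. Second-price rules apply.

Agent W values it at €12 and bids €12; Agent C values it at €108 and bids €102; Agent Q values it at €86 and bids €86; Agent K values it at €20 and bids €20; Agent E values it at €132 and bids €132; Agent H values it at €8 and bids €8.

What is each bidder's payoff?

Agent W €0, Agent C €0, Agent Q €0, Agent K €0, Agent E €30, Agent H €0.

Sorted high to low: Agent E €132; Agent C €102; Agent Q €86; Agent K €20; Agent W €12; Agent H €8.
Agent E has the top bid and wins; the price is the second-highest bid, €102.
Agent E's payoff = €132 − €102 = €30. All other bidders lose, so their payoff is 0.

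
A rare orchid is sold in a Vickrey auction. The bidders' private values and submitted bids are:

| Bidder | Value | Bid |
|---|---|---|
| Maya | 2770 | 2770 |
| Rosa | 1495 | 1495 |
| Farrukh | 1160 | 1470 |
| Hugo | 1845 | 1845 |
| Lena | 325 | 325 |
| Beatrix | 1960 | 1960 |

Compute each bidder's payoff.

Maya 810, Rosa 0, Farrukh 0, Hugo 0, Lena 0, Beatrix 0.

Ranking the bids: Maya 2770 > Beatrix 1960 > Hugo 1845 > Rosa 1495 > Farrukh 1470 > Lena 325.
Maya has the top bid and wins; the price is the second-highest bid, 1960.
Maya's payoff = 2770 − 1960 = 810. All other bidders lose, so their payoff is 0.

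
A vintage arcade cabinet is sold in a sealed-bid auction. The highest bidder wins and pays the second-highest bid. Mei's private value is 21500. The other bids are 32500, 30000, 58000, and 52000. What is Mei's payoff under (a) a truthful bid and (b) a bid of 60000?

Truthful: 0; alternative: -36500.

The highest competing bid is 58000.
Bidding truthfully at 21500: the top bid is 58000 (a rival), so Mei loses. Payoff = 0.
Bidding 60000: Mei has the top bid, wins, and pays the second-highest bid 58000. Payoff = 21500 − 58000 = -36500.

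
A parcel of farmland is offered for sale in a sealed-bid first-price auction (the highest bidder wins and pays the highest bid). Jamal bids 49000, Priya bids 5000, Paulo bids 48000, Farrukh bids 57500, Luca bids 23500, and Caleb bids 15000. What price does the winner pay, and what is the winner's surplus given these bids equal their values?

The winner pays 57500 for a surplus of 0.

Bids in descending order: Farrukh 57500 > Jamal 49000 > Paulo 48000 > Luca 23500 > Caleb 15000 > Priya 5000.
Farrukh is the highest bidder, so Farrukh wins.
Under the first-price rule, the price is the highest bid: 57500.
Surplus = 57500 − 57500 = 0.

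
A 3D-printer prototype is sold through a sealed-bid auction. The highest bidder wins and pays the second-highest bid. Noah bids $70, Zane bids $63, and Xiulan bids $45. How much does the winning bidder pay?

The winner pays $63.

Bids in descending order: Noah $70, then Zane $63, then Xiulan $45.
Noah has the highest bid, so Noah wins.
The second-highest bid is $63, so that is what Noah pays.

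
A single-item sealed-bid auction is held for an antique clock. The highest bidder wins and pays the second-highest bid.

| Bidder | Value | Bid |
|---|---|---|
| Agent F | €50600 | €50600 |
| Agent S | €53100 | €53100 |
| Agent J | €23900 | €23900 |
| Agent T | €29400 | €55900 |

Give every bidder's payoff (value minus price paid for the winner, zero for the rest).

Payoffs: Agent F €0, Agent S €0, Agent J €0, Agent T -€23700.

Sorted high to low: Agent T €55900, then Agent S €53100, then Agent F €50600, then Agent J €23900.
Agent T has the top bid and wins; the price is the second-highest bid, €53100.
Agent T's payoff = €29400 − €53100 = -€23700. All other bidders lose, so their payoff is 0.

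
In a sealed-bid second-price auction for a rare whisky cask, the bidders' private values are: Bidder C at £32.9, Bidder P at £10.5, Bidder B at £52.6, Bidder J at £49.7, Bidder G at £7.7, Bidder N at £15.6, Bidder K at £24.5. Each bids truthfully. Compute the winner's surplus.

Winner's surplus: £2.9.

Bids in descending order: Bidder B £52.6 > Bidder J £49.7 > Bidder C £32.9 > Bidder K £24.5 > Bidder N £15.6 > Bidder P £10.5 > Bidder G £7.7.
Bidder B wins with the top bid and pays the second-highest, £49.7.
Surplus = £52.6 − £49.7 = £2.9.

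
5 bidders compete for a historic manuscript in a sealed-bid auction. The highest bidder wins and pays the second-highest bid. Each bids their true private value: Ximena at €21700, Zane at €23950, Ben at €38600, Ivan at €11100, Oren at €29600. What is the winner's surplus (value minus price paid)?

Surplus = €9000.

Sorted high to low: Ben €38600 > Oren €29600 > Zane €23950 > Ximena €21700 > Ivan €11100.
Ben wins with the top bid and pays the second-highest, €29600.
Surplus = €38600 − €29600 = €9000.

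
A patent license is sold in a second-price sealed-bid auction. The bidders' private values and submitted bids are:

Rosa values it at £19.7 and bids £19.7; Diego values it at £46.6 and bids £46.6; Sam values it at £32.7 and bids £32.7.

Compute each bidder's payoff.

Payoffs: Rosa £0.0, Diego £13.9, Sam £0.0.

Ordered from highest: Diego £46.6, then Sam £32.7, then Rosa £19.7.
Diego has the top bid and wins; the price is the second-highest bid, £32.7.
Diego's payoff = £46.6 − £32.7 = £13.9. All other bidders lose, so their payoff is 0.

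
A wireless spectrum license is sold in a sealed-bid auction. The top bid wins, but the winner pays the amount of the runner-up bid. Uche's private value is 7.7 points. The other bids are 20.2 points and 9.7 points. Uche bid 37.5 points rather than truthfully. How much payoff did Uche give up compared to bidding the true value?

Payoff forgone: 12.5 points.

The highest competing bid is 20.2 points.
Bidding truthfully at 7.7 points: the top bid is 20.2 points (a rival), so Uche loses. Payoff = 0.0 points.
Bidding 37.5 points: Uche has the top bid, wins, and pays the second-highest bid 20.2 points. Payoff = 7.7 points − 20.2 points = -12.5 points.
Regret = truthful payoff − actual payoff = 0.0 points − -12.5 points = 12.5 points.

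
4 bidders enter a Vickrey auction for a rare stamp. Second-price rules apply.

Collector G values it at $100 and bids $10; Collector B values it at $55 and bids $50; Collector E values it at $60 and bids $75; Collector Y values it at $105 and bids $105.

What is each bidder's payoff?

Collector G $0, Collector B $0, Collector E $0, Collector Y $30.

Sorted high to low: Collector Y $105 > Collector E $75 > Collector B $50 > Collector G $10.
Collector Y has the top bid and wins; the price is the second-highest bid, $75.
Collector Y's payoff = $105 − $75 = $30. All other bidders lose, so their payoff is 0.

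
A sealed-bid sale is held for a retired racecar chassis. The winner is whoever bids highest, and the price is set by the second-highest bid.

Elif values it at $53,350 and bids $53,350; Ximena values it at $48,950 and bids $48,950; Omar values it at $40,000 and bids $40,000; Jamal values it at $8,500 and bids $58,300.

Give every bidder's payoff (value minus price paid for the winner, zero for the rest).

Elif $0, Ximena $0, Omar $0, Jamal -$44,850.

Ordered from highest: Jamal $58,300, then Elif $53,350, then Ximena $48,950, then Omar $40,000.
Jamal has the top bid and wins; the price is the second-highest bid, $53,350.
Jamal's payoff = $8,500 − $53,350 = -$44,850. All other bidders lose, so their payoff is 0.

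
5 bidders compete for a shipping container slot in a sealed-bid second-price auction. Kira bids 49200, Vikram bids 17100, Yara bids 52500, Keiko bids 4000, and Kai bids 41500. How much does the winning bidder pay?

Ranking the bids: Yara 52500 > Kira 49200 > Kai 41500 > Vikram 17100 > Keiko 4000.
Yara has the highest bid, so Yara wins.
The second-highest bid is 49200, so that is what Yara pays.

49200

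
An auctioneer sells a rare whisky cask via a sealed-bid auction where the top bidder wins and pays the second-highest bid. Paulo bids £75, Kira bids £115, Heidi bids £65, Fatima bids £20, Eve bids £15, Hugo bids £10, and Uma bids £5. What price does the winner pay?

Ranking the bids: Kira £115, then Paulo £75, then Heidi £65, then Fatima £20, then Eve £15, then Hugo £10, then Uma £5.
Kira is the highest bidder, so Kira wins.
Under the second-price rule, the price is the second-highest bid: £75.

Price paid: £75.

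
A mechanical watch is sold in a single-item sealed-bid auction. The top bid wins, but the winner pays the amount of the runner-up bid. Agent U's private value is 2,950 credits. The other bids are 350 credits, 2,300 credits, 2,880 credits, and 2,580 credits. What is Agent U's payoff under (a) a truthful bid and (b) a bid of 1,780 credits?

(a) 70 credits  (b) 0 credits

The highest competing bid is 2,880 credits.
Bidding truthfully at 2,950 credits: Agent U has the top bid, wins, and pays the second-highest bid 2,880 credits. Payoff = 2,950 credits − 2,880 credits = 70 credits.
Bidding 1,780 credits: the top bid is 2,880 credits (a rival), so Agent U loses. Payoff = 0 credits.
Deviating from a truthful bid can only lose payoff in a second-price auction — never gain.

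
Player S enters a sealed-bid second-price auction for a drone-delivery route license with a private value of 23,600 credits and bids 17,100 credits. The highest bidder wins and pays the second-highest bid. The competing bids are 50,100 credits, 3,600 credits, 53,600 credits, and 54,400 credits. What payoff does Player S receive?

0 credits

Highest competing bid: 54,400 credits.
Player S's bid 17,100 credits is not the highest, so Player S loses, pays nothing, and earns zero payoff.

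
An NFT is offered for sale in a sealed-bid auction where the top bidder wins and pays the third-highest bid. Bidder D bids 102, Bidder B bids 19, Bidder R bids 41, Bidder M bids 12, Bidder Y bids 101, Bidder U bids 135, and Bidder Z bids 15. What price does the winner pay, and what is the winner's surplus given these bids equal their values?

Price 101; surplus 34.

Ordered from highest: Bidder U 135, then Bidder D 102, then Bidder Y 101, then Bidder R 41, then Bidder B 19, then Bidder Z 15, then Bidder M 12.
Bidder U is the highest bidder, so Bidder U wins.
Under the third-price rule, the price is the third-highest bid: 101.
Surplus = 135 − 101 = 34.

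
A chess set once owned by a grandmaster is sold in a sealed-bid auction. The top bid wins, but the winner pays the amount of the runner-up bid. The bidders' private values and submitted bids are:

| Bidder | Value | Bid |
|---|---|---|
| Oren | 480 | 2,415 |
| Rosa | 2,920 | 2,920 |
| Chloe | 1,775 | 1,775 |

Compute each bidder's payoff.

Oren 0, Rosa 505, Chloe 0.

Sorted high to low: Rosa 2,920 > Oren 2,415 > Chloe 1,775.
Rosa has the top bid and wins; the price is the second-highest bid, 2,415.
Rosa's payoff = 2,920 − 2,415 = 505. All other bidders lose, so their payoff is 0.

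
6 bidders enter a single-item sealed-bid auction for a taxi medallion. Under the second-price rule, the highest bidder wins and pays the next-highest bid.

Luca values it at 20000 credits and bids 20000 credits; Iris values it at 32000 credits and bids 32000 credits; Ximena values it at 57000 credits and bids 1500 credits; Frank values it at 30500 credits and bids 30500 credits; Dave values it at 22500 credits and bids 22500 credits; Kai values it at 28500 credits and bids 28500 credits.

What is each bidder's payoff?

Payoffs: Luca 0 credits, Iris 1500 credits, Ximena 0 credits, Frank 0 credits, Dave 0 credits, Kai 0 credits.

Ranking the bids: Iris 32000 credits, then Frank 30500 credits, then Kai 28500 credits, then Dave 22500 credits, then Luca 20000 credits, then Ximena 1500 credits.
Iris has the top bid and wins; the price is the second-highest bid, 30500 credits.
Iris's payoff = 32000 credits − 30500 credits = 1500 credits. All other bidders lose, so their payoff is 0.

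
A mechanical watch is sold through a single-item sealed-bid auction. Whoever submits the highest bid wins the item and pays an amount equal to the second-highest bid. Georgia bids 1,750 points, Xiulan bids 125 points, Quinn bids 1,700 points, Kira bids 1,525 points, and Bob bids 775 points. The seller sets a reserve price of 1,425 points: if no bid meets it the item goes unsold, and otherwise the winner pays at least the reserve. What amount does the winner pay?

The winner pays 1,700 points.

Ordered from highest: Georgia 1,750 points; Quinn 1,700 points; Kira 1,525 points; Bob 775 points; Xiulan 125 points.
Georgia has the highest bid, so Georgia wins.
The second-highest bid is 1,700 points, which exceeds the reserve, so that sets the price.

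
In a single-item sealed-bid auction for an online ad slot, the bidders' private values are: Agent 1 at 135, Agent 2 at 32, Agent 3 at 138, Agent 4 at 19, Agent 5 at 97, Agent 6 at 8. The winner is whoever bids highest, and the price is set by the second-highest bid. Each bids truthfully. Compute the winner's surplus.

3

Bids in descending order: Agent 3 138, then Agent 1 135, then Agent 5 97, then Agent 2 32, then Agent 4 19, then Agent 6 8.
Agent 3 wins with the top bid and pays the second-highest, 135.
Surplus = 138 − 135 = 3.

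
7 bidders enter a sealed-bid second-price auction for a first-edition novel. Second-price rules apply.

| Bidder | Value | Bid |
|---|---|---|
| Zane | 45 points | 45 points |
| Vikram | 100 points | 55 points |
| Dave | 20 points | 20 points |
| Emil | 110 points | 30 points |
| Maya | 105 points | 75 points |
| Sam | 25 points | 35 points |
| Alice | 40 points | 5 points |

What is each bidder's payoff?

Bids in descending order: Maya 75 points > Vikram 55 points > Zane 45 points > Sam 35 points > Emil 30 points > Dave 20 points > Alice 5 points.
Maya has the top bid and wins; the price is the second-highest bid, 55 points.
Maya's payoff = 105 points − 55 points = 50 points. All other bidders lose, so their payoff is 0.

Payoffs: Zane 0 points, Vikram 0 points, Dave 0 points, Emil 0 points, Maya 50 points, Sam 0 points, Alice 0 points.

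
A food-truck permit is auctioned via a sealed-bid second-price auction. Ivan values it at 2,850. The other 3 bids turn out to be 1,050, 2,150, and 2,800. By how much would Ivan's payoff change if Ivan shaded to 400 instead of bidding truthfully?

Change in payoff: -50.

The highest competing bid is 2,800.
Bidding truthfully at 2,850: Ivan has the top bid, wins, and pays the second-highest bid 2,800. Payoff = 2,850 − 2,800 = 50.
Bidding 400: the top bid is 2,800 (a rival), so Ivan loses. Payoff = 0.
Change = 0 − 50 = -50.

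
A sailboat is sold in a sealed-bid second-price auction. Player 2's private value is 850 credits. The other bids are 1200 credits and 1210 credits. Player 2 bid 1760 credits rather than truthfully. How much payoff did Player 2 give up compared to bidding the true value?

The highest competing bid is 1210 credits.
Bidding truthfully at 850 credits: the top bid is 1210 credits (a rival), so Player 2 loses. Payoff = 0 credits.
Bidding 1760 credits: Player 2 has the top bid, wins, and pays the second-highest bid 1210 credits. Payoff = 850 credits − 1210 credits = -360 credits.
Regret = truthful payoff − actual payoff = 0 credits − -360 credits = 360 credits.
Deviating from a truthful bid can only lose payoff in a second-price auction — never gain.

360 credits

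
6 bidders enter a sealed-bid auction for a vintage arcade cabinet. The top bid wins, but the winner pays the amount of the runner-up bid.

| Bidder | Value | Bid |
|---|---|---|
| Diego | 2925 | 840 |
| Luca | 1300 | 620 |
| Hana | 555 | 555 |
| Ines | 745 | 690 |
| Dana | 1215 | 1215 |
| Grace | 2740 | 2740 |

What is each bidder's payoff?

Diego 0, Luca 0, Hana 0, Ines 0, Dana 0, Grace 1525.

Sorted high to low: Grace 2740 > Dana 1215 > Diego 840 > Ines 690 > Luca 620 > Hana 555.
Grace has the top bid and wins; the price is the second-highest bid, 1215.
Grace's payoff = 2740 − 1215 = 1525. All other bidders lose, so their payoff is 0.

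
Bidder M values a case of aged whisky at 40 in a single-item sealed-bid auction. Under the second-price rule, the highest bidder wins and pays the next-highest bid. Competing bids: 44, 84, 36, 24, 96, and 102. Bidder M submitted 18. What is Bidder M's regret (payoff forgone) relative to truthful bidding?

0

The highest competing bid is 102.
Bidding truthfully at 40: the top bid is 102 (a rival), so Bidder M loses. Payoff = 0.
Bidding 18: the top bid is 102 (a rival), so Bidder M loses. Payoff = 0.
Regret = truthful payoff − actual payoff = 0 − 0 = 0.
The bid only affects whether you win, not the price — here both bids land on the same side of the top rival bid, so the deviation is payoff-neutral.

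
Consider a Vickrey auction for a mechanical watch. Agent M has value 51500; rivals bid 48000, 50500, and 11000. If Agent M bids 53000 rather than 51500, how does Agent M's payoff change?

Payoff change: 0.

The highest competing bid is 50500.
Bidding truthfully at 51500: Agent M has the top bid, wins, and pays the second-highest bid 50500. Payoff = 51500 − 50500 = 1000.
Bidding 53000: Agent M has the top bid, wins, and pays the second-highest bid 50500. Payoff = 51500 − 50500 = 1000.
Change = 1000 − 1000 = 0.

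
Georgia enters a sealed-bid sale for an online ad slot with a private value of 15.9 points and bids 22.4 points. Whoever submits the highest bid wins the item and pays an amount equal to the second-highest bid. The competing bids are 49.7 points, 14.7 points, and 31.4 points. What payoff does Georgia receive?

Georgia's payoff: 0.0 points.

Highest competing bid: 49.7 points.
Georgia's bid 22.4 points is not the highest, so Georgia loses, pays nothing, and earns zero payoff.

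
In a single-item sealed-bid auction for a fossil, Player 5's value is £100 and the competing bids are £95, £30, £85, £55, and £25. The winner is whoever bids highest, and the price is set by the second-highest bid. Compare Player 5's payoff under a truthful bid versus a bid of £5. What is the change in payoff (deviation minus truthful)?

The highest competing bid is £95.
Bidding truthfully at £100: Player 5 has the top bid, wins, and pays the second-highest bid £95. Payoff = £100 − £95 = £5.
Bidding £5: the top bid is £95 (a rival), so Player 5 loses. Payoff = £0.
Change = £0 − £5 = -£5.
This is the dominant-strategy logic: truthful bidding weakly beats any alternative.

Payoff change: -£5.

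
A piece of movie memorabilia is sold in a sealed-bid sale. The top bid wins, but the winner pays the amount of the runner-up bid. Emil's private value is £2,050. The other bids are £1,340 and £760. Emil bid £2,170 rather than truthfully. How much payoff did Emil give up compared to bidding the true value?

Payoff forgone: £0.

The highest competing bid is £1,340.
Bidding truthfully at £2,050: Emil has the top bid, wins, and pays the second-highest bid £1,340. Payoff = £2,050 − £1,340 = £710.
Bidding £2,170: Emil has the top bid, wins, and pays the second-highest bid £1,340. Payoff = £2,050 − £1,340 = £710.
Regret = truthful payoff − actual payoff = £710 − £710 = £0.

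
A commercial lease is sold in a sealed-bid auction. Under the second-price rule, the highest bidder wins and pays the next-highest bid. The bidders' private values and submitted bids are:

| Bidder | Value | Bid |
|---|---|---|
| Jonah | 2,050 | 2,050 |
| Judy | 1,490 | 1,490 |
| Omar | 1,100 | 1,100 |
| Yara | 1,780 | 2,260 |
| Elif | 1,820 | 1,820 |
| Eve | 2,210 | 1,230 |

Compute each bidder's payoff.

Ordered from highest: Yara 2,260 > Jonah 2,050 > Elif 1,820 > Judy 1,490 > Eve 1,230 > Omar 1,100.
Yara has the top bid and wins; the price is the second-highest bid, 2,050.
Yara's payoff = 1,780 − 2,050 = -270. All other bidders lose, so their payoff is 0.

Payoffs: Jonah 0, Judy 0, Omar 0, Yara -270, Elif 0, Eve 0.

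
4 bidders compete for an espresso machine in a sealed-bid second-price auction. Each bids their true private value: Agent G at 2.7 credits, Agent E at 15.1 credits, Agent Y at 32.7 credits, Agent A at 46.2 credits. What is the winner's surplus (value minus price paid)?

Surplus = 13.5 credits.

Ranking the bids: Agent A 46.2 credits; Agent Y 32.7 credits; Agent E 15.1 credits; Agent G 2.7 credits.
Agent A wins with the top bid and pays the second-highest, 32.7 credits.
Surplus = 46.2 credits − 32.7 credits = 13.5 credits.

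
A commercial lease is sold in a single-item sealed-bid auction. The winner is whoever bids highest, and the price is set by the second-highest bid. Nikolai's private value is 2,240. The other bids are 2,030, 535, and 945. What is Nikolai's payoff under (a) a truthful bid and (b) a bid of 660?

Truthful: 210; alternative: 0.

The highest competing bid is 2,030.
Bidding truthfully at 2,240: Nikolai has the top bid, wins, and pays the second-highest bid 2,030. Payoff = 2,240 − 2,030 = 210.
Bidding 660: the top bid is 2,030 (a rival), so Nikolai loses. Payoff = 0.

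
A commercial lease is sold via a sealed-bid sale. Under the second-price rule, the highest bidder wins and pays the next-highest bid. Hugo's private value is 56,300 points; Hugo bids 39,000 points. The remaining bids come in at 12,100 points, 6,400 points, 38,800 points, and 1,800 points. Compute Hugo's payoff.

Highest competing bid: 38,800 points.
Hugo's bid 39,000 points is the highest overall, so Hugo wins and pays the second-highest bid, 38,800 points.
Payoff = value − price = 56,300 points − 38,800 points = 17,500 points.

Payoff = 17,500 points.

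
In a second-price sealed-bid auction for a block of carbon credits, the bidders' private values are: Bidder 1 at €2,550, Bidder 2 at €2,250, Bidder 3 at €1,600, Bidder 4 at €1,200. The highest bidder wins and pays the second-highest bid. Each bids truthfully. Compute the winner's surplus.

Surplus = €300.

Ordered from highest: Bidder 1 €2,550 > Bidder 2 €2,250 > Bidder 3 €1,600 > Bidder 4 €1,200.
Bidder 1 wins with the top bid and pays the second-highest, €2,250.
Surplus = €2,550 − €2,250 = €300.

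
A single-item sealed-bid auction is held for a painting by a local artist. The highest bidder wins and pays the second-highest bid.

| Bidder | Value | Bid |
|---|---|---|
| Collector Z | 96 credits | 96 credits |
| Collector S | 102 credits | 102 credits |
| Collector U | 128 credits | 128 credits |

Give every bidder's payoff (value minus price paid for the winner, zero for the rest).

Collector Z 0 credits, Collector S 0 credits, Collector U 26 credits.

Sorted high to low: Collector U 128 credits; Collector S 102 credits; Collector Z 96 credits.
Collector U has the top bid and wins; the price is the second-highest bid, 102 credits.
Collector U's payoff = 128 credits − 102 credits = 26 credits. All other bidders lose, so their payoff is 0.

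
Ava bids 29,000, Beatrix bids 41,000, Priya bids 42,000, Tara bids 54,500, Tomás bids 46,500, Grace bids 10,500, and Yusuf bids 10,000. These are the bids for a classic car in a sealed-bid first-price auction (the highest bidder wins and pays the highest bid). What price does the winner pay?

54,500

Sorted high to low: Tara 54,500, then Tomás 46,500, then Priya 42,000, then Beatrix 41,000, then Ava 29,000, then Grace 10,500, then Yusuf 10,000.
Tara is the highest bidder, so Tara wins.
Under the first-price rule, the price is the highest bid: 54,500.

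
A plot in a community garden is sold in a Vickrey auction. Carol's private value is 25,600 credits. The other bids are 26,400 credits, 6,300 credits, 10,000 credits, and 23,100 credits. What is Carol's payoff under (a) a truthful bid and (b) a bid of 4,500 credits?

Truthful: 0 credits; alternative: 0 credits.

The highest competing bid is 26,400 credits.
Bidding truthfully at 25,600 credits: the top bid is 26,400 credits (a rival), so Carol loses. Payoff = 0 credits.
Bidding 4,500 credits: the top bid is 26,400 credits (a rival), so Carol loses. Payoff = 0 credits.
The bid only affects whether you win, not the price — here both bids land on the same side of the top rival bid, so the deviation is payoff-neutral.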